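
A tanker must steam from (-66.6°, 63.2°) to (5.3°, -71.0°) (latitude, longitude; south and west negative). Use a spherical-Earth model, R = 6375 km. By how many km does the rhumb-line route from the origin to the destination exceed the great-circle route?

1431 km

Great circle: cos σ = sin φ₁ sin φ₂ + cos φ₁ cos φ₂ cos Δλ,  σ = 1.9396 rad → d_gc = 12364.7 km
Rhumb line: Δψ = +1.6672, q = Δφ/Δψ = 0.7527, d_rh = R√(Δφ²+q²Δλ²) = 13795.3 km
Excess = 13795.3 − 12364.7 = 1430.6 ≈ 1431 km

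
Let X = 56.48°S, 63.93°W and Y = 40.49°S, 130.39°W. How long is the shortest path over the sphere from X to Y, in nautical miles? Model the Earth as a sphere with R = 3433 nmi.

2687 nmi

Haversine: a = sin²(Δφ/2)+cos φ₁ cos φ₂ sin²(Δλ/2) = 0.14547;  σ = 2·atan2(√a,√(1−a))
σ = 44.841° → d = Rσ = 3433·0.78262 = 2687 nmi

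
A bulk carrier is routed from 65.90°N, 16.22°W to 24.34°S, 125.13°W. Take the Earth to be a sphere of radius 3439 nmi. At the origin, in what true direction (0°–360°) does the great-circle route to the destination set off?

276.7°

θ = atan2( sin Δλ·cos φ₂ ,  cos φ₁ sin φ₂ − sin φ₁ cos φ₂ cos Δλ )
  = atan2(-0.8619, +0.1012) = 276.70°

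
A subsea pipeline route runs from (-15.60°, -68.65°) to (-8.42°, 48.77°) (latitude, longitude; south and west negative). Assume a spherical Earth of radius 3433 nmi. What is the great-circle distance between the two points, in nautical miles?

6803 nmi

cos σ = sin φ₁ sin φ₂ + cos φ₁ cos φ₂ cos Δλ
      = sin(-15.60°)sin(-8.42°) + cos(-15.60°)cos(-8.42°)cos(117.42°) = -0.3994
σ = 113.540° → d = Rσ = 3433·1.98164 = 6803 nmi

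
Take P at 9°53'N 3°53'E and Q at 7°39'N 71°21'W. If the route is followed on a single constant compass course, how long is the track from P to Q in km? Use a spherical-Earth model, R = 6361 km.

Δψ = ln[tan(π/4+φ₂/2)/tan(π/4+φ₁/2)] = -0.0394;  Δφ = -0.0390 rad,  Δλ = -1.3131 rad
q = Δφ/Δψ = 0.9883
d = R·√(Δφ² + q²Δλ²) = 6361·1.29823 = 8258 km

8258 km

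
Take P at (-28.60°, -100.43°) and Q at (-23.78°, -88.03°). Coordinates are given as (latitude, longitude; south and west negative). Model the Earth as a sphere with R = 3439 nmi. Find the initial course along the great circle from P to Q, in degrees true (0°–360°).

N = sin Δλ·cos φ₂ = +0.1965;  D = cos φ₁ sin φ₂ − sin φ₁ cos φ₂ cos Δλ = +0.0738
initial course = atan2(N, D) = 69.41°

69.4°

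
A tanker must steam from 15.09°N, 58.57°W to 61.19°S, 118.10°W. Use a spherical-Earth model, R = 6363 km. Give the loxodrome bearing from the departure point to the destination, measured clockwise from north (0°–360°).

212.6°

Meridional parts: M(φ₁)=+0.2665, M(φ₂)=-1.3593 → ΔM = -1.6257;  Δλ = -1.0390 rad
tan C = Δλ / ΔM = +0.6391 → C = 212.58°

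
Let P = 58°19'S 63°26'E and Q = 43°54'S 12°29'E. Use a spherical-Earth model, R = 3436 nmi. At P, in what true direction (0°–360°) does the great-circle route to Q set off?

N = sin Δλ·cos φ₂ = -0.5596;  D = cos φ₁ sin φ₂ − sin φ₁ cos φ₂ cos Δλ = +0.0221
initial course = atan2(N, D) = 272.26°

272.3°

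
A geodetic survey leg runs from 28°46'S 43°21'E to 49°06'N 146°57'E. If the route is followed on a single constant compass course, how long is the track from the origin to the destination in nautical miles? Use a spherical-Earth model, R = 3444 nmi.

7299 nmi

Rhumb course C = atan2(Δλ, Δψ) with Δψ = ln[tan(π/4+φ₂/2)/tan(π/4+φ₁/2)] = +1.5111, Δλ = +1.8082 → C = 50.11°
d = R·|Δφ| / |cos C| = 3444·1.35903 / 0.64125 = 7299 nmi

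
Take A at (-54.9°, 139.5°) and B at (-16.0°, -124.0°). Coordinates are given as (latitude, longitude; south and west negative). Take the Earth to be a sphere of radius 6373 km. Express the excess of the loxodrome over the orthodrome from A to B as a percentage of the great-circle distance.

5.3%

Great circle: σ = 1.4071 rad → d_gc = Rσ = 8967.6 km
Rhumb: Δφ = +0.6789, Δλ = +1.6842, Δψ = +0.8682, q = Δφ/Δψ = 0.7820 → d_rh = R√(Δφ²+q²Δλ²) = 9443.0 km
Excess = (9443.0 − 8967.6) / 8967.6 = 475.4 / 8967.6 = 5.30% ≈ 5.3%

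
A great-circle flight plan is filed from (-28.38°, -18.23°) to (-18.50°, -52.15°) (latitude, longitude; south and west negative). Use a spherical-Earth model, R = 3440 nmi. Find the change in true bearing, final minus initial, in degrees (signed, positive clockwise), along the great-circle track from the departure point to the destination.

Initial bearing θ₁ = atan2(sin Δλ cos φ₂, cos φ₁ sin φ₂ − sin φ₁ cos φ₂ cos Δλ) = 280.16°
Final bearing θ₂ = (initial bearing from the destination back to the start) + 180° = 294.05°
Δθ = θ₂ − θ₁ = +13.9°

+13.9°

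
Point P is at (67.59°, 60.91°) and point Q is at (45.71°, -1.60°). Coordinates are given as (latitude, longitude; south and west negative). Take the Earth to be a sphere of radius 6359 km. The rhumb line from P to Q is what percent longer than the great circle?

Great circle: σ = 0.6687 rad → d_gc = Rσ = 4252.2 km
Rhumb: Δφ = -0.3819, Δλ = -1.0910, Δψ = -0.7200, q = Δφ/Δψ = 0.5304 → d_rh = R√(Δφ²+q²Δλ²) = 4408.7 km
Excess = (4408.7 − 4252.2) / 4252.2 = 156.5 / 4252.2 = 3.68% ≈ 3.7%

3.7%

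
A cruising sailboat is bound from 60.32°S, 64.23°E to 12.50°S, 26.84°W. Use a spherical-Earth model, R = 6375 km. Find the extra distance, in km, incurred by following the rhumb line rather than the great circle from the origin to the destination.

Great circle: cos σ = sin φ₁ sin φ₂ + cos φ₁ cos φ₂ cos Δλ,  σ = 1.3908 rad → d_gc = 8866.4 km
Rhumb line: Δψ = +1.1083, q = Δφ/Δψ = 0.7531, d_rh = R√(Δφ²+q²Δλ²) = 9302.7 km
Excess = 9302.7 − 8866.4 = 436.3 ≈ 436 km

436 km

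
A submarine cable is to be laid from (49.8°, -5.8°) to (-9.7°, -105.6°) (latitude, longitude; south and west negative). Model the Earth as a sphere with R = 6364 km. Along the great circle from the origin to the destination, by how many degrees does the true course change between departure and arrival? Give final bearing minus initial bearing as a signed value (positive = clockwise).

At departure: θ₁ = atan2(sin Δλ cos φ₂, cos φ₁ sin φ₂ − sin φ₁ cos φ₂ cos Δλ) = 271.14°
At arrival: θ₂ = atan2(sin Δλ cos φ₁, −cos φ₂ sin φ₁ + sin φ₂ cos φ₁ cos Δλ) = 220.90°
Δθ = θ₂ − θ₁ = -50.2°

-50.2°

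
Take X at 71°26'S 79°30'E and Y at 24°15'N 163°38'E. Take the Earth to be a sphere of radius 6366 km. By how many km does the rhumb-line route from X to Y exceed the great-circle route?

Great circle: cos σ = sin φ₁ sin φ₂ + cos φ₁ cos φ₂ cos Δλ,  σ = 1.9387 rad → d_gc = 12341.8 km
Rhumb line: Δψ = +2.2477, q = Δφ/Δψ = 0.7430, d_rh = R√(Δφ²+q²Δλ²) = 12698.8 km
Excess = 12698.8 − 12341.8 = 357.0 ≈ 357 km

357 km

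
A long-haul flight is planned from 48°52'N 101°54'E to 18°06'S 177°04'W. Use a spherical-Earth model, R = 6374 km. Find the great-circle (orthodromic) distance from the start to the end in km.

10885 km

cos σ = sin φ₁ sin φ₂ + cos φ₁ cos φ₂ cos Δλ
      = sin(48.87°)sin(-18.10°) + cos(48.87°)cos(-18.10°)cos(81.03°) = -0.1365
σ = 97.848° → d = Rσ = 6374·1.70777 = 10885 km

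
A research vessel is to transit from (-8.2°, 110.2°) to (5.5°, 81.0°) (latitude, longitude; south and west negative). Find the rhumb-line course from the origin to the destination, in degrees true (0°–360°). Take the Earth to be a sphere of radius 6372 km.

Δψ = ln[tan(π/4+φ₂/2)/tan(π/4+φ₁/2)] = +0.2397
Δλ = -0.5096 rad (taken the short way round)
course = atan2(Δλ, Δψ) = 295.19°

295.2°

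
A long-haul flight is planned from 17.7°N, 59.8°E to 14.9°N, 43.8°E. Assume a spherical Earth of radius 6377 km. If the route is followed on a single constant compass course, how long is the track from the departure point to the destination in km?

Δψ = ln[tan(π/4+φ₂/2)/tan(π/4+φ₁/2)] = -0.0509;  Δφ = -0.0489 rad,  Δλ = -0.2793 rad
q = Δφ/Δψ = 0.9597
d = R·√(Δφ² + q²Δλ²) = 6377·0.27242 = 1737 km

1737 km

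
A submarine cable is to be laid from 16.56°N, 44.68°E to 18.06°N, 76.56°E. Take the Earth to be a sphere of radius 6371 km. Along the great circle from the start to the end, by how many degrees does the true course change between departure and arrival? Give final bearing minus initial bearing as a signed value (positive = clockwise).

+9.7°

Initial bearing θ₁ = atan2(sin Δλ cos φ₂, cos φ₁ sin φ₂ − sin φ₁ cos φ₂ cos Δλ) = 82.39°
Final bearing θ₂ = (initial bearing from the destination back to the start) + 180° = 92.11°
Δθ = θ₂ − θ₁ = +9.7°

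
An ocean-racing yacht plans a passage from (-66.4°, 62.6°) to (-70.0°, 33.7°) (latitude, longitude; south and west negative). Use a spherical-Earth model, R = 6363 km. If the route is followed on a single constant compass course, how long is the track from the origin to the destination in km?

Rhumb course C = atan2(Δλ, Δψ) with Δψ = ln[tan(π/4+φ₂/2)/tan(π/4+φ₁/2)] = -0.1696, Δλ = -0.5044 → C = 251.42°
d = R·|Δφ| / |cos C| = 6363·0.06283 / 0.31865 = 1255 km

1255 km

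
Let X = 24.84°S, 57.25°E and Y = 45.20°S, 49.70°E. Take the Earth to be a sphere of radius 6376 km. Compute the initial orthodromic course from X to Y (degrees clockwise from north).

194.8°

N = sin Δλ·cos φ₂ = -0.0926;  D = cos φ₁ sin φ₂ − sin φ₁ cos φ₂ cos Δλ = -0.3505
initial course = atan2(N, D) = 194.80°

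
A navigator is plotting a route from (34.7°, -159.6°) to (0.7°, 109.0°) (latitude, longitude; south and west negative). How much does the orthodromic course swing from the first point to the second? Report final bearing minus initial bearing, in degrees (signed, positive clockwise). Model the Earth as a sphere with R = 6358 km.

-36.1°

Initial bearing θ₁ = atan2(sin Δλ cos φ₂, cos φ₁ sin φ₂ − sin φ₁ cos φ₂ cos Δλ) = 271.37°
Final bearing θ₂ = (initial bearing from the destination back to the start) + 180° = 235.28°
Δθ = θ₂ − θ₁ = -36.1°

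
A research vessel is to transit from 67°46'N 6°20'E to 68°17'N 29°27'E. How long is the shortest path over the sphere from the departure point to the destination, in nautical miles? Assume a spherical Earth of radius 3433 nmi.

cos σ = sin φ₁ sin φ₂ + cos φ₁ cos φ₂ cos Δλ
      = sin(67.77°)sin(68.28°) + cos(67.77°)cos(68.28°)cos(23.12°) = 0.9887
σ = 8.615° → d = Rσ = 3433·0.15036 = 516 nmi

516 nmi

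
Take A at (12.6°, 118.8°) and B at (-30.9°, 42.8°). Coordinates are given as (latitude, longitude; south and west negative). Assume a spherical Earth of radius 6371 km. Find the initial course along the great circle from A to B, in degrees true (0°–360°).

N = sin Δλ·cos φ₂ = -0.8326;  D = cos φ₁ sin φ₂ − sin φ₁ cos φ₂ cos Δλ = -0.5465
initial course = atan2(N, D) = 236.72°

236.7°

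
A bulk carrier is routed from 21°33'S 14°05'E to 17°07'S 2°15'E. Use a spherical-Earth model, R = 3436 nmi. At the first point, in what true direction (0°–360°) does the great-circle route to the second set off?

289.6°

θ = atan2( sin Δλ·cos φ₂ ,  cos φ₁ sin φ₂ − sin φ₁ cos φ₂ cos Δλ )
  = atan2(-0.1960, +0.0698) = 289.61°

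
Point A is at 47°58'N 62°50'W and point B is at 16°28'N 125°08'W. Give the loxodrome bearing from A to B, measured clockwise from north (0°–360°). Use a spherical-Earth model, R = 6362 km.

Meridional parts: M(φ₁)=+0.9566, M(φ₂)=+0.2914 → ΔM = -0.6652;  Δλ = -1.0873 rad
tan C = Δλ / ΔM = +1.6347 → C = 238.54°

238.5°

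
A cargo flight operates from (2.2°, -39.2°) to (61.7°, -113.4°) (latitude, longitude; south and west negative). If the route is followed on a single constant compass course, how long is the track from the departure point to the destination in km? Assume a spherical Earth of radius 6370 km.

9201 km

Δψ = ln[tan(π/4+φ₂/2)/tan(π/4+φ₁/2)] = +1.3395;  Δφ = +1.0385 rad,  Δλ = -1.2950 rad
q = Δφ/Δψ = 0.7753
d = R·√(Δφ² + q²Δλ²) = 6370·1.44446 = 9201 km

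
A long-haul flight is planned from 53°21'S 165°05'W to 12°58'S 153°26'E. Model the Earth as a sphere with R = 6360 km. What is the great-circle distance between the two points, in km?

cos σ = sin φ₁ sin φ₂ + cos φ₁ cos φ₂ cos Δλ
      = sin(-53.35°)sin(-12.97°) + cos(-53.35°)cos(-12.97°)cos(-41.48°) = 0.6158
σ = 51.990° → d = Rσ = 6360·0.90739 = 5771 km

5771 km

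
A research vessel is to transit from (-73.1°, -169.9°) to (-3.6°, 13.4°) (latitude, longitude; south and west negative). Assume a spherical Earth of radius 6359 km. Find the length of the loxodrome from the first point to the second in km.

Δψ = ln[tan(π/4+φ₂/2)/tan(π/4+φ₁/2)] = +1.8439;  Δφ = +1.2130 rad,  Δλ = -3.0840 rad
q = Δφ/Δψ = 0.6578
d = R·√(Δφ² + q²Δλ²) = 6359·2.36377 = 15031 km

15031 km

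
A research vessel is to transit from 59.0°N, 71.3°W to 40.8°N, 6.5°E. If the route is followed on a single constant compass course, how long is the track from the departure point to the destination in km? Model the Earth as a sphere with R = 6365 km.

Δψ = ln[tan(π/4+φ₂/2)/tan(π/4+φ₁/2)] = -0.5013;  Δφ = -0.3176 rad,  Δλ = +1.3579 rad
q = Δφ/Δψ = 0.6336
d = R·√(Δφ² + q²Δλ²) = 6365·0.91714 = 5838 km

5838 km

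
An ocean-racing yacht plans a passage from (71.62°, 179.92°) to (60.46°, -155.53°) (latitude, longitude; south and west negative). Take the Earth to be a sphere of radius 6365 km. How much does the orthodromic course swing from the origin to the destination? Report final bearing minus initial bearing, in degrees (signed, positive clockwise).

+22.6°

Initial bearing θ₁ = atan2(sin Δλ cos φ₂, cos φ₁ sin φ₂ − sin φ₁ cos φ₂ cos Δλ) = 126.44°
Final bearing θ₂ = (initial bearing from the destination back to the start) + 180° = 149.04°
Δθ = θ₂ − θ₁ = +22.6°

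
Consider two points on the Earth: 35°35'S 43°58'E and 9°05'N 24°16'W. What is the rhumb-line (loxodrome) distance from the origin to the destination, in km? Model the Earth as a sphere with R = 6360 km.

8710 km

Δψ = ln[tan(π/4+φ₂/2)/tan(π/4+φ₁/2)] = +0.8245;  Δφ = +0.7796 rad,  Δλ = -1.1909 rad
q = Δφ/Δψ = 0.9455
d = R·√(Δφ² + q²Δλ²) = 6360·1.36953 = 8710 km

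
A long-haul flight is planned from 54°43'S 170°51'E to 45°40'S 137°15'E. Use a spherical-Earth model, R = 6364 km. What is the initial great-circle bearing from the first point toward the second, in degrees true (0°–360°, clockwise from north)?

N = sin Δλ·cos φ₂ = -0.3867;  D = cos φ₁ sin φ₂ − sin φ₁ cos φ₂ cos Δλ = +0.0620
initial course = atan2(N, D) = 279.11°

279.1°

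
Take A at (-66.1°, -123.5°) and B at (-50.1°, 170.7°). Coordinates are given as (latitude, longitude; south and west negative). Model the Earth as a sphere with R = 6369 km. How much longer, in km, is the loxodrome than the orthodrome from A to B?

170 km

Great circle: cos σ = sin φ₁ sin φ₂ + cos φ₁ cos φ₂ cos Δλ,  σ = 0.6302 rad → d_gc = 4013.7 km
Rhumb line: Δψ = +0.5394, q = Δφ/Δψ = 0.5177, d_rh = R√(Δφ²+q²Δλ²) = 4183.3 km
Excess = 4183.3 − 4013.7 = 169.6 ≈ 170 km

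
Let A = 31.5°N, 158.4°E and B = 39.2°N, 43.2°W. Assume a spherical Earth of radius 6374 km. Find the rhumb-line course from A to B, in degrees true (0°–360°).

Δψ = ln[tan(π/4+φ₂/2)/tan(π/4+φ₁/2)] = +0.1650
Δλ = +2.7646 rad (taken the short way round)
course = atan2(Δλ, Δψ) = 86.58°

86.6°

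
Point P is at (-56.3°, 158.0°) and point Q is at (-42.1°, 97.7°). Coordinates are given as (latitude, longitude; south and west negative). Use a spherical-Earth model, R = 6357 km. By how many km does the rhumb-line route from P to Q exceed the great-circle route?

Great circle: cos σ = sin φ₁ sin φ₂ + cos φ₁ cos φ₂ cos Δλ,  σ = 0.7048 rad → d_gc = 4480.5 km
Rhumb line: Δψ = +0.3829, q = Δφ/Δψ = 0.6472, d_rh = R√(Δφ²+q²Δλ²) = 4607.7 km
Excess = 4607.7 − 4480.5 = 127.2 ≈ 127 km

127 km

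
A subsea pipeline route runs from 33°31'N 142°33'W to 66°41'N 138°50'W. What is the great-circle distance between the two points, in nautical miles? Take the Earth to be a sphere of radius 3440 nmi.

1996 nmi

cos σ = sin φ₁ sin φ₂ + cos φ₁ cos φ₂ cos Δλ
      = sin(33.52°)sin(66.68°) + cos(33.52°)cos(66.68°)cos(3.72°) = 0.8364
σ = 33.239° → d = Rσ = 3440·0.58013 = 1996 nmi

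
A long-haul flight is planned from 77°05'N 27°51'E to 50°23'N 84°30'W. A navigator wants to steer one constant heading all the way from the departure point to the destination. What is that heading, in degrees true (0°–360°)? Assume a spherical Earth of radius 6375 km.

239.4°

Meridional parts: M(φ₁)=+2.1786, M(φ₂)=+1.0211 → ΔM = -1.1575;  Δλ = -1.9609 rad
tan C = Δλ / ΔM = +1.6941 → C = 239.45°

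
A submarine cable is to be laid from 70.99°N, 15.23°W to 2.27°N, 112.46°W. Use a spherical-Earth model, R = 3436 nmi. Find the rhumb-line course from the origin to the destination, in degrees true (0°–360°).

224.2°

Meridional parts: M(φ₁)=+1.7872, M(φ₂)=+0.0396 → ΔM = -1.7475;  Δλ = -1.6970 rad
tan C = Δλ / ΔM = +0.9711 → C = 224.16°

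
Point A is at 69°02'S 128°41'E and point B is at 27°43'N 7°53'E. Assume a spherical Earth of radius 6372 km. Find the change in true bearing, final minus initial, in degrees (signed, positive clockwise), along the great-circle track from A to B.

+86.1°

Initial bearing θ₁ = atan2(sin Δλ cos φ₂, cos φ₁ sin φ₂ − sin φ₁ cos φ₂ cos Δλ) = 251.34°
Final bearing θ₂ = (initial bearing from the destination back to the start) + 180° = 337.48°
Δθ = θ₂ − θ₁ = +86.1°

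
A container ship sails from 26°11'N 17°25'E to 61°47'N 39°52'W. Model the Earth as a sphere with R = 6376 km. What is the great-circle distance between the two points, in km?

5767 km

Haversine: a = sin²(Δφ/2)+cos φ₁ cos φ₂ sin²(Δλ/2) = 0.19093;  σ = 2·atan2(√a,√(1−a))
σ = 51.820° → d = Rσ = 6376·0.90443 = 5767 km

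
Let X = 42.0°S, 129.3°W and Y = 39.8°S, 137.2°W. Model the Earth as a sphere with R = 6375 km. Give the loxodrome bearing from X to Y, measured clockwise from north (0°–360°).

290.2°

Meridional parts: M(φ₁)=-0.8092, M(φ₂)=-0.7584 → ΔM = +0.0508;  Δλ = -0.1379 rad
tan C = Δλ / ΔM = -2.7138 → C = 290.23°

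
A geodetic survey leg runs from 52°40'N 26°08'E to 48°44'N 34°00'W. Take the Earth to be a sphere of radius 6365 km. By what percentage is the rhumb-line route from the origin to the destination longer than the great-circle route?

Great circle: σ = 0.6487 rad → d_gc = Rσ = 4129.3 km
Rhumb: Δφ = -0.0686, Δλ = -1.0495, Δψ = -0.1085, q = Δφ/Δψ = 0.6329 → d_rh = R√(Δφ²+q²Δλ²) = 4250.3 km
Excess = (4250.3 − 4129.3) / 4129.3 = 121.0 / 4129.3 = 2.93% ≈ 2.9%

2.9%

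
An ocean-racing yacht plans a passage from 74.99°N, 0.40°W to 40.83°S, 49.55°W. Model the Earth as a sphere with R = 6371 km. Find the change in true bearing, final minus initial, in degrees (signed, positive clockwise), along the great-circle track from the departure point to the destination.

At departure: θ₁ = atan2(sin Δλ cos φ₂, cos φ₁ sin φ₂ − sin φ₁ cos φ₂ cos Δλ) = 221.48°
At arrival: θ₂ = atan2(sin Δλ cos φ₁, −cos φ₂ sin φ₁ + sin φ₂ cos φ₁ cos Δλ) = 193.10°
Δθ = θ₂ − θ₁ = -28.4°

-28.4°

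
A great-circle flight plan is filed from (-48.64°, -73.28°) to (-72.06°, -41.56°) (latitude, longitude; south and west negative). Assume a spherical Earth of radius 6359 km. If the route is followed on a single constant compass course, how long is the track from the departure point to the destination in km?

3079 km

Δψ = ln[tan(π/4+φ₂/2)/tan(π/4+φ₁/2)] = -0.8719;  Δφ = -0.4088 rad,  Δλ = +0.5536 rad
q = Δφ/Δψ = 0.4688
d = R·√(Δφ² + q²Δλ²) = 6359·0.48420 = 3079 km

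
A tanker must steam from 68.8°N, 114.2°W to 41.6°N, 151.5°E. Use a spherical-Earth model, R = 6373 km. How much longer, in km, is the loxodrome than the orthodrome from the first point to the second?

Great circle: cos σ = sin φ₁ sin φ₂ + cos φ₁ cos φ₂ cos Δλ,  σ = 0.9289 rad → d_gc = 5919.9 km
Rhumb line: Δψ = -0.8761, q = Δφ/Δψ = 0.5419, d_rh = R√(Δφ²+q²Δλ²) = 6438.9 km
Excess = 6438.9 − 5919.9 = 519.0 ≈ 519 km

519 km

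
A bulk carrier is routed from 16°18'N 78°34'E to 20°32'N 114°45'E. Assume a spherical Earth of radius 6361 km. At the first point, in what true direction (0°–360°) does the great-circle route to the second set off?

θ = atan2( sin Δλ·cos φ₂ ,  cos φ₁ sin φ₂ − sin φ₁ cos φ₂ cos Δλ )
  = atan2(+0.5529, +0.1245) = 77.31°

77.3°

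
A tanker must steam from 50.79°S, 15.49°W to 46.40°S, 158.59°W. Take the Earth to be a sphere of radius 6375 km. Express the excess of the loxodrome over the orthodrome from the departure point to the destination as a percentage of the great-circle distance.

Great circle: σ = 1.3567 rad → d_gc = Rσ = 8648.8 km
Rhumb: Δφ = +0.0766, Δλ = -2.4976, Δψ = +0.1160, q = Δφ/Δψ = 0.6608 → d_rh = R√(Δφ²+q²Δλ²) = 10532.6 km
Excess = (10532.6 − 8648.8) / 8648.8 = 1883.8 / 8648.8 = 21.78% ≈ 21.8%

21.8%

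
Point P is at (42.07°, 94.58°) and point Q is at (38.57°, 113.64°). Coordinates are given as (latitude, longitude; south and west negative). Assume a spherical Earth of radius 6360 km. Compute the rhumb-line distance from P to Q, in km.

1659 km

Δψ = ln[tan(π/4+φ₂/2)/tan(π/4+φ₁/2)] = -0.0801;  Δφ = -0.0611 rad,  Δλ = +0.3327 rad
q = Δφ/Δψ = 0.7622
d = R·√(Δφ² + q²Δλ²) = 6360·0.26079 = 1659 km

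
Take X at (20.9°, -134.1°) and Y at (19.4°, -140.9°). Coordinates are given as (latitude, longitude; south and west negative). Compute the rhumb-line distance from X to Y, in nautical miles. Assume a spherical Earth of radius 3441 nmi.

Rhumb course C = atan2(Δλ, Δψ) with Δψ = ln[tan(π/4+φ₂/2)/tan(π/4+φ₁/2)] = -0.0279, Δλ = -0.1187 → C = 256.78°
d = R·|Δφ| / |cos C| = 3441·0.02618 / 0.22875 = 394 nmi

394 nmi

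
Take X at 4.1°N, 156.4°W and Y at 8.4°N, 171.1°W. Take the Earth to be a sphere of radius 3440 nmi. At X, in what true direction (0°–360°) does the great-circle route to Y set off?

287.1°

N = sin Δλ·cos φ₂ = -0.2510;  D = cos φ₁ sin φ₂ − sin φ₁ cos φ₂ cos Δλ = +0.0773
initial course = atan2(N, D) = 287.11°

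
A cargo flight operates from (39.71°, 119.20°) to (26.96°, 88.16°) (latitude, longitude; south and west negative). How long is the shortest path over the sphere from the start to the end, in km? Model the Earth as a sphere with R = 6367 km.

3189 km

Haversine: a = sin²(Δφ/2)+cos φ₁ cos φ₂ sin²(Δλ/2) = 0.06142;  σ = 2·atan2(√a,√(1−a))
σ = 28.699° → d = Rσ = 6367·0.50089 = 3189 km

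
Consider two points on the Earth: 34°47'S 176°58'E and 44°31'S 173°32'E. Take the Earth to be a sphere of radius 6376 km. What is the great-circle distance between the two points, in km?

Haversine: a = sin²(Δφ/2)+cos φ₁ cos φ₂ sin²(Δλ/2) = 0.00772;  σ = 2·atan2(√a,√(1−a))
σ = 10.083° → d = Rσ = 6376·0.17599 = 1122 km

1122 km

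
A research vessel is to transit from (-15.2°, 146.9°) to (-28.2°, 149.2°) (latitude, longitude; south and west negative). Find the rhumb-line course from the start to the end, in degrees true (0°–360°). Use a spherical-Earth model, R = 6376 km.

Meridional parts: M(φ₁)=-0.2685, M(φ₂)=-0.5133 → ΔM = -0.2449;  Δλ = +0.0401 rad
tan C = Δλ / ΔM = -0.1639 → C = 170.69°

170.7°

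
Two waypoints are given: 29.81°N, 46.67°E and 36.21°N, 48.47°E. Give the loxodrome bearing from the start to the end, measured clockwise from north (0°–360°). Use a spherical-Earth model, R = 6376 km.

13.3°

Meridional parts: M(φ₁)=+0.5455, M(φ₂)=+0.6788 → ΔM = +0.1333;  Δλ = +0.0314 rad
tan C = Δλ / ΔM = +0.2356 → C = 13.26°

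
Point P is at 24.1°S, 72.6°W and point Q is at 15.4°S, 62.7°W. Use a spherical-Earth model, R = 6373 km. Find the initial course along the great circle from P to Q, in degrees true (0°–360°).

N = sin Δλ·cos φ₂ = +0.1658;  D = cos φ₁ sin φ₂ − sin φ₁ cos φ₂ cos Δλ = +0.1454
initial course = atan2(N, D) = 48.74°

48.7°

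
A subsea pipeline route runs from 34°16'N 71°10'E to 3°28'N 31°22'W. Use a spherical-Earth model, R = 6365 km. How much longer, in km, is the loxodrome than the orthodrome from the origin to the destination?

Great circle: cos σ = sin φ₁ sin φ₂ + cos φ₁ cos φ₂ cos Δλ,  σ = 1.7163 rad → d_gc = 10924.1 km
Rhumb line: Δψ = -0.5767, q = Δφ/Δψ = 0.9321, d_rh = R√(Δφ²+q²Δλ²) = 11154.4 km
Excess = 11154.4 − 10924.1 = 230.3 ≈ 230 km

230 km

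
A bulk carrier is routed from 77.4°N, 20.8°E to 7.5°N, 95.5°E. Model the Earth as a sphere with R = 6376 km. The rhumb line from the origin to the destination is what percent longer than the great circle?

4.0%

Great circle: σ = 1.3853 rad → d_gc = Rσ = 8832.6 km
Rhumb: Δφ = -1.2200, Δλ = +1.3038, Δψ = -2.0724, q = Δφ/Δψ = 0.5887 → d_rh = R√(Δφ²+q²Δλ²) = 9189.9 km
Excess = (9189.9 − 8832.6) / 8832.6 = 357.3 / 8832.6 = 4.045% ≈ 4.0%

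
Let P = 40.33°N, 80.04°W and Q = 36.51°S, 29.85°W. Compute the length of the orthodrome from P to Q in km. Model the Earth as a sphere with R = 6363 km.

9949 km

Haversine: a = sin²(Δφ/2)+cos φ₁ cos φ₂ sin²(Δλ/2) = 0.49638;  σ = 2·atan2(√a,√(1−a))
σ = 89.585° → d = Rσ = 6363·1.56356 = 9949 km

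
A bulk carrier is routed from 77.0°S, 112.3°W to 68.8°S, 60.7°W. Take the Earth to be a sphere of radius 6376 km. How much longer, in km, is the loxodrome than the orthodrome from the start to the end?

58 km

Great circle: cos σ = sin φ₁ sin φ₂ + cos φ₁ cos φ₂ cos Δλ,  σ = 0.2875 rad → d_gc = 1833.1 km
Rhumb line: Δψ = +0.4962, q = Δφ/Δψ = 0.2884, d_rh = R√(Δφ²+q²Δλ²) = 1890.8 km
Excess = 1890.8 − 1833.1 = 57.7 ≈ 58 km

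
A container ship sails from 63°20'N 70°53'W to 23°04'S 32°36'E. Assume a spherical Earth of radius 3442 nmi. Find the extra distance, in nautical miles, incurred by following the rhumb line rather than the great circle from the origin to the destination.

Great circle: cos σ = sin φ₁ sin φ₂ + cos φ₁ cos φ₂ cos Δλ,  σ = 2.0335 rad → d_gc = 6999.4 nmi
Rhumb line: Δψ = -1.8536, q = Δφ/Δψ = 0.8135, d_rh = R√(Δφ²+q²Δλ²) = 7247.0 nmi
Excess = 7247.0 − 6999.4 = 247.6 ≈ 248 nmi

248 nmi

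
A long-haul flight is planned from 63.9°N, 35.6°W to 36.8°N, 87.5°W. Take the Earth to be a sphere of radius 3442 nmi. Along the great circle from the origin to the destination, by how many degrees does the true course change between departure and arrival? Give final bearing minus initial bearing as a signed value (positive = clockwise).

-42.2°

At departure: θ₁ = atan2(sin Δλ cos φ₂, cos φ₁ sin φ₂ − sin φ₁ cos φ₂ cos Δλ) = 254.04°
At arrival: θ₂ = atan2(sin Δλ cos φ₁, −cos φ₂ sin φ₁ + sin φ₂ cos φ₁ cos Δλ) = 211.89°
Δθ = θ₂ − θ₁ = -42.2°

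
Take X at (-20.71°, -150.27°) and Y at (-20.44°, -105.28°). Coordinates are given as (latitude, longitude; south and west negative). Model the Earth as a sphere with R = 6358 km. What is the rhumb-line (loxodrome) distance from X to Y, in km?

4674 km

Δψ = ln[tan(π/4+φ₂/2)/tan(π/4+φ₁/2)] = +0.0050;  Δφ = +0.0047 rad,  Δλ = +0.7852 rad
q = Δφ/Δψ = 0.9362
d = R·√(Δφ² + q²Δλ²) = 6358·0.73515 = 4674 km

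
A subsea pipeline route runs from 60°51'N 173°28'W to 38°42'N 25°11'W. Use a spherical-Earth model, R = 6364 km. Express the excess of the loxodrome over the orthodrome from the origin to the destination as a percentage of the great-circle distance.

Great circle: σ = 1.3462 rad → d_gc = Rσ = 8567.4 km
Rhumb: Δφ = -0.3866, Δλ = +2.5880, Δψ = -0.6135, q = Δφ/Δψ = 0.6302 → d_rh = R√(Δφ²+q²Δλ²) = 10667.0 km
Excess = (10667.0 − 8567.4) / 8567.4 = 2099.6 / 8567.4 = 24.51% ≈ 24.5%

24.5%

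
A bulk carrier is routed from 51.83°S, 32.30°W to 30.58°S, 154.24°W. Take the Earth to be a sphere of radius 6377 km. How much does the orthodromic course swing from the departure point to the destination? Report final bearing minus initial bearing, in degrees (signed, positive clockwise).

At departure: θ₁ = atan2(sin Δλ cos φ₂, cos φ₁ sin φ₂ − sin φ₁ cos φ₂ cos Δλ) = 227.37°
At arrival: θ₂ = atan2(sin Δλ cos φ₁, −cos φ₂ sin φ₁ + sin φ₂ cos φ₁ cos Δλ) = 328.12°
Δθ = θ₂ − θ₁ = +100.7°

+100.7°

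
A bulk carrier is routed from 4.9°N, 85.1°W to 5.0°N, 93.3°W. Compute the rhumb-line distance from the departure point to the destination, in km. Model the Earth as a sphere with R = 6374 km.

909 km

Δψ = ln[tan(π/4+φ₂/2)/tan(π/4+φ₁/2)] = +0.0018;  Δφ = +0.0017 rad,  Δλ = -0.1431 rad
q = Δφ/Δψ = 0.9963
d = R·√(Δφ² + q²Δλ²) = 6374·0.14259 = 909 km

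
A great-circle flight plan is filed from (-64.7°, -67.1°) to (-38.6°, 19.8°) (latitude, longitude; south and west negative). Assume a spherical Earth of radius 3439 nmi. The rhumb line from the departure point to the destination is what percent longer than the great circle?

Great circle: σ = 0.9495 rad → d_gc = Rσ = 3265.3 nmi
Rhumb: Δφ = +0.4555, Δλ = +1.5167, Δψ = +0.7628, q = Δφ/Δψ = 0.5972 → d_rh = R√(Δφ²+q²Δλ²) = 3486.6 nmi
Excess = (3486.6 − 3265.3) / 3265.3 = 221.3 / 3265.3 = 6.78% ≈ 6.8%

6.8%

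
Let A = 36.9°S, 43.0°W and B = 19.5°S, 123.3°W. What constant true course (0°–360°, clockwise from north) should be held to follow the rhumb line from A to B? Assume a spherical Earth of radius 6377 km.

Δψ = ln[tan(π/4+φ₂/2)/tan(π/4+φ₁/2)] = +0.3467
Δλ = -1.4015 rad (taken the short way round)
course = atan2(Δλ, Δψ) = 283.89°

283.9°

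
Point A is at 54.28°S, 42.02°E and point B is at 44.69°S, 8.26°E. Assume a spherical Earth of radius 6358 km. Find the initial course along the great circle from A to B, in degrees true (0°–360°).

N = sin Δλ·cos φ₂ = -0.3951;  D = cos φ₁ sin φ₂ − sin φ₁ cos φ₂ cos Δλ = +0.0693
initial course = atan2(N, D) = 279.94°

279.9°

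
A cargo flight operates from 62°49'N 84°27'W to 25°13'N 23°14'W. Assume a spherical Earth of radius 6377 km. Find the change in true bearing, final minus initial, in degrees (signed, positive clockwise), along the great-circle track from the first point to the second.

+46.9°

At departure: θ₁ = atan2(sin Δλ cos φ₂, cos φ₁ sin φ₂ − sin φ₁ cos φ₂ cos Δλ) = 103.67°
At arrival: θ₂ = atan2(sin Δλ cos φ₁, −cos φ₂ sin φ₁ + sin φ₂ cos φ₁ cos Δλ) = 150.62°
Δθ = θ₂ − θ₁ = +46.9°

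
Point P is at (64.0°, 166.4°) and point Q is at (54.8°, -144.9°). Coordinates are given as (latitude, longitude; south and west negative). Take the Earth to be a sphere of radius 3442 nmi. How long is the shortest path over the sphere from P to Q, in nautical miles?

Haversine: a = sin²(Δφ/2)+cos φ₁ cos φ₂ sin²(Δλ/2) = 0.04939;  σ = 2·atan2(√a,√(1−a))
σ = 25.681° → d = Rσ = 3442·0.44822 = 1543 nmi

1543 nmi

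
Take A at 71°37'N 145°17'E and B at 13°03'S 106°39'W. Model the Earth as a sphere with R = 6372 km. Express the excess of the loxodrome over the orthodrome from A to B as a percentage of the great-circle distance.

Great circle: σ = 1.8855 rad → d_gc = Rσ = 12014.6 km
Rhumb: Δφ = -1.4777, Δλ = +1.8861, Δψ = -2.0511, q = Δφ/Δψ = 0.7205 → d_rh = R√(Δφ²+q²Δλ²) = 12792.0 km
Excess = (12792.0 − 12014.6) / 12014.6 = 777.4 / 12014.6 = 6.47% ≈ 6.5%

6.5%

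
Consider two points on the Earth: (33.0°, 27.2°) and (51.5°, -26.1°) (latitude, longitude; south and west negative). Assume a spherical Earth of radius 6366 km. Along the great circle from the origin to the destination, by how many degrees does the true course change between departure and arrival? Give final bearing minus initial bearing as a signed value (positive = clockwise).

At departure: θ₁ = atan2(sin Δλ cos φ₂, cos φ₁ sin φ₂ − sin φ₁ cos φ₂ cos Δλ) = 312.27°
At arrival: θ₂ = atan2(sin Δλ cos φ₁, −cos φ₂ sin φ₁ + sin φ₂ cos φ₁ cos Δλ) = 274.52°
Δθ = θ₂ − θ₁ = -37.7°

-37.7°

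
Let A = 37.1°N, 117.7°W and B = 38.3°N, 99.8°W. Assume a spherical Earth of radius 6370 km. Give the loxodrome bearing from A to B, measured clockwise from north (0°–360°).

85.2°

Meridional parts: M(φ₁)=+0.6982, M(φ₂)=+0.7246 → ΔM = +0.0265;  Δλ = +0.3124 rad
tan C = Δλ / ΔM = +11.8019 → C = 85.16°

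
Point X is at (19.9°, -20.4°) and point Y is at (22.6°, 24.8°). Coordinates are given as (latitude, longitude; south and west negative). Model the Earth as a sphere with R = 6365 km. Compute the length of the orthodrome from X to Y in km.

cos σ = sin φ₁ sin φ₂ + cos φ₁ cos φ₂ cos Δλ
      = sin(19.90°)sin(22.60°) + cos(19.90°)cos(22.60°)cos(45.20°) = 0.7425
σ = 42.056° → d = Rσ = 6365·0.73402 = 4672 km

4672 km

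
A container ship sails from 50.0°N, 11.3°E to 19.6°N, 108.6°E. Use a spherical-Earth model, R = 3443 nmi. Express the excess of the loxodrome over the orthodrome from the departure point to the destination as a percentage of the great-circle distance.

Great circle: σ = 1.3898 rad → d_gc = Rσ = 4785.0 nmi
Rhumb: Δφ = -0.5306, Δλ = +1.6982, Δψ = -0.6617, q = Δφ/Δψ = 0.8018 → d_rh = R√(Δφ²+q²Δλ²) = 5031.5 nmi
Excess = (5031.5 − 4785.0) / 4785.0 = 246.5 / 4785.0 = 5.152% ≈ 5.2%

5.2%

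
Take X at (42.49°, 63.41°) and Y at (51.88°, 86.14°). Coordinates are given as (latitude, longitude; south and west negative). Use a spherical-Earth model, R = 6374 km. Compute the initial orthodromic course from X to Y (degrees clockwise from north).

N = sin Δλ·cos φ₂ = +0.2385;  D = cos φ₁ sin φ₂ − sin φ₁ cos φ₂ cos Δλ = +0.1955
initial course = atan2(N, D) = 50.66°

50.7°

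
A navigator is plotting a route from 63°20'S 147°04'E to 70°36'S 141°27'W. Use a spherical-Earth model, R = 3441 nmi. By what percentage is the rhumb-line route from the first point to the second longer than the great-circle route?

5.8%

Great circle: σ = 0.4729 rad → d_gc = Rσ = 1627.4 nmi
Rhumb: Δφ = -0.1268, Δλ = +1.2476, Δψ = -0.3268, q = Δφ/Δψ = 0.3881 → d_rh = R√(Δφ²+q²Δλ²) = 1722.3 nmi
Excess = (1722.3 − 1627.4) / 1627.4 = 94.9 / 1627.4 = 5.83% ≈ 5.8%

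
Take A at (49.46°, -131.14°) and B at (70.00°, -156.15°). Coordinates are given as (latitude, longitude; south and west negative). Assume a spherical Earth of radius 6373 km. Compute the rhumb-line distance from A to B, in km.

2653 km

Rhumb course C = atan2(Δλ, Δψ) with Δψ = ln[tan(π/4+φ₂/2)/tan(π/4+φ₁/2)] = +0.7393, Δλ = -0.4365 → C = 329.44°
d = R·|Δφ| / |cos C| = 6373·0.35849 / 0.86111 = 2653 km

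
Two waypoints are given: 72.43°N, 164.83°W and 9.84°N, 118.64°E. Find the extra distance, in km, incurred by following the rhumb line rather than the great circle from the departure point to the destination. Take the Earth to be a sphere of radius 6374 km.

Great circle: cos σ = sin φ₁ sin φ₂ + cos φ₁ cos φ₂ cos Δλ,  σ = 1.3365 rad → d_gc = 8518.5 km
Rhumb line: Δψ = -1.6947, q = Δφ/Δψ = 0.6446, d_rh = R√(Δφ²+q²Δλ²) = 8865.7 km
Excess = 8865.7 − 8518.5 = 347.2 ≈ 347 km

347 km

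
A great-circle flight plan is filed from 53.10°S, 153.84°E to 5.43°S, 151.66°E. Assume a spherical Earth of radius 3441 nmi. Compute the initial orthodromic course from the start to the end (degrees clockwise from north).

N = sin Δλ·cos φ₂ = -0.0379;  D = cos φ₁ sin φ₂ − sin φ₁ cos φ₂ cos Δλ = +0.7387
initial course = atan2(N, D) = 357.07°

357.1°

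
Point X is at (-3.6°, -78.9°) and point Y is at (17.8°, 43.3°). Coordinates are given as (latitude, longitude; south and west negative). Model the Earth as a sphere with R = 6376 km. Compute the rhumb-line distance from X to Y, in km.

13623 km

Rhumb course C = atan2(Δλ, Δψ) with Δψ = ln[tan(π/4+φ₂/2)/tan(π/4+φ₁/2)] = +0.3787, Δλ = +2.1328 → C = 79.93°
d = R·|Δφ| / |cos C| = 6376·0.37350 / 0.17481 = 13623 km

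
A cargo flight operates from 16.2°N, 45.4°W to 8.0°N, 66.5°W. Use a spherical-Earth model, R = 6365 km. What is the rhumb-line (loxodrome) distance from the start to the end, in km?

2464 km

Δψ = ln[tan(π/4+φ₂/2)/tan(π/4+φ₁/2)] = -0.1465;  Δφ = -0.1431 rad,  Δλ = -0.3683 rad
q = Δφ/Δψ = 0.9769
d = R·√(Δφ² + q²Δλ²) = 6365·0.38717 = 2464 km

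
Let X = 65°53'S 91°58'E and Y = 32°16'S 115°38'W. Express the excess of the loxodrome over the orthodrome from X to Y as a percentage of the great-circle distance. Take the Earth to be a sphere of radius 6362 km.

25.8%

Great circle: σ = 1.3887 rad → d_gc = Rσ = 8835.0 km
Rhumb: Δφ = +0.5867, Δλ = +2.6599, Δψ = +0.9480, q = Δφ/Δψ = 0.6189 → d_rh = R√(Δφ²+q²Δλ²) = 11118.3 km
Excess = (11118.3 − 8835.0) / 8835.0 = 2283.3 / 8835.0 = 25.84% ≈ 25.8%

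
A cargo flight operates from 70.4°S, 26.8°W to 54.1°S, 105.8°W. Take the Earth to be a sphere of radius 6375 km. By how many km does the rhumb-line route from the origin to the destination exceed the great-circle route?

Great circle: cos σ = sin φ₁ sin φ₂ + cos φ₁ cos φ₂ cos Δλ,  σ = 0.6424 rad → d_gc = 4095.5 km
Rhumb line: Δψ = +0.6289, q = Δφ/Δψ = 0.4524, d_rh = R√(Δφ²+q²Δλ²) = 4370.4 km
Excess = 4370.4 − 4095.5 = 274.9 ≈ 275 km

275 km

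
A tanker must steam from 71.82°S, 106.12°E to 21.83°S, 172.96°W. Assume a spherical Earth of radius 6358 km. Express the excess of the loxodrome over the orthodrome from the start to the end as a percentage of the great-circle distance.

Great circle: σ = 1.1604 rad → d_gc = Rσ = 7377.6 km
Rhumb: Δφ = +0.8725, Δλ = +1.4123, Δψ = +1.4420, q = Δφ/Δψ = 0.6050 → d_rh = R√(Δφ²+q²Δλ²) = 7764.6 km
Excess = (7764.6 − 7377.6) / 7377.6 = 387.0 / 7377.6 = 5.246% ≈ 5.2%

5.2%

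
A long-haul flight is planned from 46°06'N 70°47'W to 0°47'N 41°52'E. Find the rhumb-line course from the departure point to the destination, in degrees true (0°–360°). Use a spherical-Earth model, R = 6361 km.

114.5°

Meridional parts: M(φ₁)=+0.9088, M(φ₂)=+0.0137 → ΔM = -0.8951;  Δλ = +1.9661 rad
tan C = Δλ / ΔM = -2.1965 → C = 114.48°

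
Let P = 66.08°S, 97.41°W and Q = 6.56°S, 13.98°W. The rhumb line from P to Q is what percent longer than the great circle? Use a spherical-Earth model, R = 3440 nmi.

Great circle: σ = 1.4197 rad → d_gc = Rσ = 4883.8 nmi
Rhumb: Δφ = +1.0388, Δλ = +1.4561, Δψ = +1.4372, q = Δφ/Δψ = 0.7228 → d_rh = R√(Δφ²+q²Δλ²) = 5087.1 nmi
Excess = (5087.1 − 4883.8) / 4883.8 = 203.3 / 4883.8 = 4.16% ≈ 4.2%

4.2%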